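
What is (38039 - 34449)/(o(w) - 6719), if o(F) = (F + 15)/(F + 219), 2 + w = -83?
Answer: -120265/225104 ≈ -0.53426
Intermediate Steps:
w = -85 (w = -2 - 83 = -85)
o(F) = (15 + F)/(219 + F)
(38039 - 34449)/(o(w) - 6719) = (38039 - 34449)/((15 - 85)/(219 - 85) - 6719) = 3590/(-70/134 - 6719) = 3590/((1/134)*(-70) - 6719) = 3590/(-35/67 - 6719) = 3590/(-450208/67) = 3590*(-67/450208) = -120265/225104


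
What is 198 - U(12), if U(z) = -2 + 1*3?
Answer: 197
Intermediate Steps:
U(z) = 1 (U(z) = -2 + 3 = 1)
198 - U(12) = 198 - 1*1 = 198 - 1 = 197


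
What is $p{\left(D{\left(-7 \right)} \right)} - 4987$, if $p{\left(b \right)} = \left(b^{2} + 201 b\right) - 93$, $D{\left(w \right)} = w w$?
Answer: $7170$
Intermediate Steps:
$D{\left(w \right)} = w^{2}$
$p{\left(b \right)} = -93 + b^{2} + 201 b$ ($p{\left(b \right)} = \left(b^{2} + 201 b\right) - 93 = -93 + b^{2} + 201 b$)
$p{\left(D{\left(-7 \right)} \right)} - 4987 = \left(-93 + \left(\left(-7\right)^{2}\right)^{2} + 201 \left(-7\right)^{2}\right) - 4987 = \left(-93 + 49^{2} + 201 \cdot 49\right) - 4987 = \left(-93 + 2401 + 9849\right) - 4987 = 12157 - 4987 = 7170$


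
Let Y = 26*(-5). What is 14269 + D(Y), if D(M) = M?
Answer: 14139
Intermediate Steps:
Y = -130
14269 + D(Y) = 14269 - 130 = 14139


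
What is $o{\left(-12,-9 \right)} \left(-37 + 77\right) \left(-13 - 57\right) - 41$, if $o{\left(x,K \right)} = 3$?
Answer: $-8441$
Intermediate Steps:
$o{\left(-12,-9 \right)} \left(-37 + 77\right) \left(-13 - 57\right) - 41 = 3 \left(-37 + 77\right) \left(-13 - 57\right) - 41 = 3 \cdot 40 \left(-70\right) - 41 = 3 \left(-2800\right) - 41 = -8400 - 41 = -8441$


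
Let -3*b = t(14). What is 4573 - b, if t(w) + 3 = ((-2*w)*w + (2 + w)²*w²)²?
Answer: 2478460372/3 ≈ 8.2615e+8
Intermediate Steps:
t(w) = -3 + (-2*w² + w²*(2 + w)²)² (t(w) = -3 + ((-2*w)*w + (2 + w)²*w²)² = -3 + (-2*w² + w²*(2 + w)²)²)
b = -2478446653/3 (b = -(-3 + 14⁴*(-2 + (2 + 14)²)²)/3 = -(-3 + 38416*(-2 + 16²)²)/3 = -(-3 + 38416*(-2 + 256)²)/3 = -(-3 + 38416*254²)/3 = -(-3 + 38416*64516)/3 = -(-3 + 2478446656)/3 = -⅓*2478446653 = -2478446653/3 ≈ -8.2615e+8)
4573 - b = 4573 - 1*(-2478446653/3) = 4573 + 2478446653/3 = 2478460372/3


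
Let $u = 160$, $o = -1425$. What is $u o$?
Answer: $-228000$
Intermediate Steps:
$u o = 160 \left(-1425\right) = -228000$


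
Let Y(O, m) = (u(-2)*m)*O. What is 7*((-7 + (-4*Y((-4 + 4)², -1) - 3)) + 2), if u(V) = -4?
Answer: -56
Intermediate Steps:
Y(O, m) = -4*O*m (Y(O, m) = (-4*m)*O = -4*O*m)
7*((-7 + (-4*Y((-4 + 4)², -1) - 3)) + 2) = 7*((-7 + (-(-16)*(-4 + 4)²*(-1) - 3)) + 2) = 7*((-7 + (-(-16)*0²*(-1) - 3)) + 2) = 7*((-7 + (-(-16)*0*(-1) - 3)) + 2) = 7*((-7 + (-4*0 - 3)) + 2) = 7*((-7 + (0 - 3)) + 2) = 7*((-7 - 3) + 2) = 7*(-10 + 2) = 7*(-8) = -56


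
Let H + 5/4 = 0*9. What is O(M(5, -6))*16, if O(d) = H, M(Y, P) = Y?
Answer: -20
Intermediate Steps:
H = -5/4 (H = -5/4 + 0*9 = -5/4 + 0 = -5/4 ≈ -1.2500)
O(d) = -5/4
O(M(5, -6))*16 = -5/4*16 = -20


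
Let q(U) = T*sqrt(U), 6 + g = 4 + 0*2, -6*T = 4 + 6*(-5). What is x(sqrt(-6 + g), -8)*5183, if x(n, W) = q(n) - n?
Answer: -10366*I*sqrt(2) + 67379*2**(3/4)*sqrt(I)/3 ≈ 26709.0 + 12049.0*I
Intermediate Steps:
T = 13/3 (T = -(4 + 6*(-5))/6 = -(4 - 30)/6 = -1/6*(-26) = 13/3 ≈ 4.3333)
g = -2 (g = -6 + (4 + 0*2) = -6 + (4 + 0) = -6 + 4 = -2)
q(U) = 13*sqrt(U)/3
x(n, W) = -n + 13*sqrt(n)/3 (x(n, W) = 13*sqrt(n)/3 - n = -n + 13*sqrt(n)/3)
x(sqrt(-6 + g), -8)*5183 = (-sqrt(-6 - 2) + 13*sqrt(sqrt(-6 - 2))/3)*5183 = (-sqrt(-8) + 13*sqrt(sqrt(-8))/3)*5183 = (-2*I*sqrt(2) + 13*sqrt(2*I*sqrt(2))/3)*5183 = (-2*I*sqrt(2) + 13*(2**(3/4)*sqrt(I))/3)*5183 = (-2*I*sqrt(2) + 13*2**(3/4)*sqrt(I)/3)*5183 = -10366*I*sqrt(2) + 67379*2**(3/4)*sqrt(I)/3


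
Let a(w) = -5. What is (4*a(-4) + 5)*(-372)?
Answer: 5580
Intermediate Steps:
(4*a(-4) + 5)*(-372) = (4*(-5) + 5)*(-372) = (-20 + 5)*(-372) = -15*(-372) = 5580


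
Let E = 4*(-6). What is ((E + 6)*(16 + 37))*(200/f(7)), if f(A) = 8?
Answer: -23850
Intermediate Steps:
E = -24
((E + 6)*(16 + 37))*(200/f(7)) = ((-24 + 6)*(16 + 37))*(200/8) = (-18*53)*(200*(⅛)) = -954*25 = -23850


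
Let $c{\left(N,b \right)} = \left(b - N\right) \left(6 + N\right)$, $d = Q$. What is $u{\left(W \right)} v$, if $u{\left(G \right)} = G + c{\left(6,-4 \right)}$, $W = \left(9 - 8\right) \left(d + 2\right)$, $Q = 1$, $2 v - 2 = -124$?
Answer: $7137$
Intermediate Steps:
$v = -61$ ($v = 1 + \frac{1}{2} \left(-124\right) = 1 - 62 = -61$)
$d = 1$
$c{\left(N,b \right)} = \left(6 + N\right) \left(b - N\right)$
$W = 3$ ($W = \left(9 - 8\right) \left(1 + 2\right) = 1 \cdot 3 = 3$)
$u{\left(G \right)} = -120 + G$ ($u{\left(G \right)} = G + \left(- 6^{2} - 36 + 6 \left(-4\right) + 6 \left(-4\right)\right) = G - 120 = -120 + G$)
$u{\left(W \right)} v = \left(-120 + 3\right) \left(-61\right) = \left(-117\right) \left(-61\right) = 7137$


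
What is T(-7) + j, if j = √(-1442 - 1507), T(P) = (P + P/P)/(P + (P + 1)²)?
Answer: -6/29 + I*√2949 ≈ -0.2069 + 54.305*I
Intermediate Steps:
T(P) = (1 + P)/(P + (1 + P)²) (T(P) = (P + 1)/(P + (1 + P)²) = (1 + P)/(P + (1 + P)²))
j = I*√2949 (j = √(-2949) = I*√2949 ≈ 54.305*I)
T(-7) + j = (1 - 7)/(-7 + (1 - 7)²) + I*√2949 = -6/(-7 + (-6)²) + I*√2949 = -6/(-7 + 36) + I*√2949 = -6/29 + I*√2949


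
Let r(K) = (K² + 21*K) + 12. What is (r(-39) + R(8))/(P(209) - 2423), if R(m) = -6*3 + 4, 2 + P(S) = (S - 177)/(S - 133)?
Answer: -1900/6581 ≈ -0.28871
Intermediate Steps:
P(S) = -2 + (-177 + S)/(-133 + S) (P(S) = -2 + (S - 177)/(S - 133) = -2 + (-177 + S)/(-133 + S))
r(K) = 12 + K² + 21*K
R(m) = -14 (R(m) = -18 + 4 = -14)
(r(-39) + R(8))/(P(209) - 2423) = ((12 + (-39)² + 21*(-39)) - 14)/((89 - 1*209)/(-133 + 209) - 2423) = ((12 + 1521 - 819) - 14)/((89 - 209)/76 - 2423) = (714 - 14)/((1/76)*(-120) - 2423) = 700/(-30/19 - 2423) = 700/(-46067/19) = 700*(-19/46067) = -1900/6581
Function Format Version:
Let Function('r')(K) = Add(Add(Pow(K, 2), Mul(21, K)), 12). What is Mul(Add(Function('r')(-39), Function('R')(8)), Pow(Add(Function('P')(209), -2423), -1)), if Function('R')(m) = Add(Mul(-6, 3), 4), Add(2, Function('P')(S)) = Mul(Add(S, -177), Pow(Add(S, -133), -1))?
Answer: Rational(-1900, 6581) ≈ -0.28871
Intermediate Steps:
Function('P')(S) = Add(-2, Mul(Pow(Add(-133, S), -1), Add(-177, S))) (Function('P')(S) = Add(-2, Mul(Add(S, -177), Pow(Add(S, -133), -1))) = Add(-2, Mul(Add(-177, S), Pow(Add(-133, S), -1))) = Add(-2, Mul(Pow(Add(-133, S), -1), Add(-177, S))))
Function('r')(K) = Add(12, Pow(K, 2), Mul(21, K))
Function('R')(m) = -14 (Function('R')(m) = Add(-18, 4) = -14)
Mul(Add(Function('r')(-39), Function('R')(8)), Pow(Add(Function('P')(209), -2423), -1)) = Mul(Add(Add(12, Pow(-39, 2), Mul(21, -39)), -14), Pow(Add(Mul(Pow(Add(-133, 209), -1), Add(89, Mul(-1, 209))), -2423), -1)) = Mul(Add(Add(12, 1521, -819), -14), Pow(Add(Mul(Pow(76, -1), Add(89, -209)), -2423), -1)) = Mul(Add(714, -14), Pow(Add(Mul(Rational(1, 76), -120), -2423), -1)) = Mul(700, Pow(Add(Rational(-30, 19), -2423), -1)) = Mul(700, Pow(Rational(-46067, 19), -1)) = Mul(700, Rational(-19, 46067)) = Rational(-1900, 6581)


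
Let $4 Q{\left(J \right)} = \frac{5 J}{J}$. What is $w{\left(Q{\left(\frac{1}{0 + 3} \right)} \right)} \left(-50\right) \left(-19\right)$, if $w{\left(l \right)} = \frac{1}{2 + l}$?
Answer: $\frac{3800}{13} \approx 292.31$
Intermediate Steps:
$Q{\left(J \right)} = \frac{5}{4}$ ($Q{\left(J \right)} = \frac{5 J \frac{1}{J}}{4} = \frac{1}{4} \cdot 5 = \frac{5}{4}$)
$w{\left(Q{\left(\frac{1}{0 + 3} \right)} \right)} \left(-50\right) \left(-19\right) = \frac{1}{2 + \frac{5}{4}} \left(-50\right) \left(-19\right) = \frac{1}{\frac{13}{4}} \left(-50\right) \left(-19\right) = \frac{4}{13} \left(-50\right) \left(-19\right) = \left(- \frac{200}{13}\right) \left(-19\right) = \frac{3800}{13}$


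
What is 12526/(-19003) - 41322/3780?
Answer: -138765041/11971890 ≈ -11.591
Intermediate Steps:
12526/(-19003) - 41322/3780 = 12526*(-1/19003) - 41322*1/3780 = -12526/19003 - 6887/630 = -138765041/11971890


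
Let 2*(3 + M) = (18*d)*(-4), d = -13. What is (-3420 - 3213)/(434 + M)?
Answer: -6633/899 ≈ -7.3782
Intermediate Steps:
M = 465 (M = -3 + ((18*(-13))*(-4))/2 = -3 + (-234*(-4))/2 = -3 + (1/2)*936 = -3 + 468 = 465)
(-3420 - 3213)/(434 + M) = (-3420 - 3213)/(434 + 465) = -6633/899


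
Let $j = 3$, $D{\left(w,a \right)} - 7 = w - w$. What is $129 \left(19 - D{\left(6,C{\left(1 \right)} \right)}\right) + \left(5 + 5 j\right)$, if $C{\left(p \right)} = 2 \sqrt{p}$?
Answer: $1568$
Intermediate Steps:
$D{\left(w,a \right)} = 7$ ($D{\left(w,a \right)} = 7 + \left(w - w\right) = 7 + 0 = 7$)
$129 \left(19 - D{\left(6,C{\left(1 \right)} \right)}\right) + \left(5 + 5 j\right) = 129 \left(19 - 7\right) + \left(5 + 5 \cdot 3\right) = 129 \left(19 - 7\right) + \left(5 + 15\right) = 129 \cdot 12 + 20 = 1548 + 20 = 1568$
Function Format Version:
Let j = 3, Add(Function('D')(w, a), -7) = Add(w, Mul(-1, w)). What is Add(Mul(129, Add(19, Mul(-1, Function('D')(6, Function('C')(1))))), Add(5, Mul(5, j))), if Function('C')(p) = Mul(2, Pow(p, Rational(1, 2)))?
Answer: 1568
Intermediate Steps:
Function('D')(w, a) = 7 (Function('D')(w, a) = Add(7, Add(w, Mul(-1, w))) = Add(7, 0) = 7)
Add(Mul(129, Add(19, Mul(-1, Function('D')(6, Function('C')(1))))), Add(5, Mul(5, j))) = Add(Mul(129, Add(19, Mul(-1, 7))), Add(5, Mul(5, 3))) = Add(Mul(129, Add(19, -7)), Add(5, 15)) = Add(Mul(129, 12), 20) = Add(1548, 20) = 1568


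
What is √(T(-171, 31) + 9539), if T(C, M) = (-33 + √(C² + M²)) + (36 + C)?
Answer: √(9371 + √30202) ≈ 97.697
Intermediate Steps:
T(C, M) = 3 + C + √(C² + M²)
√(T(-171, 31) + 9539) = √((3 - 171 + √((-171)² + 31²)) + 9539) = √((3 - 171 + √(29241 + 961)) + 9539) = √((3 - 171 + √30202) + 9539) = √((-168 + √30202) + 9539) = √(9371 + √30202)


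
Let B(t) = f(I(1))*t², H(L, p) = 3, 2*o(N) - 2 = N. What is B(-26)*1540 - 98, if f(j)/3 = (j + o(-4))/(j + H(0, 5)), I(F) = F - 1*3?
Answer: -9369458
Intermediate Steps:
o(N) = 1 + N/2
I(F) = -3 + F (I(F) = F - 3 = -3 + F)
f(j) = 3*(-1 + j)/(3 + j) (f(j) = 3*((j + (1 + (½)*(-4)))/(j + 3)) = 3*((j + (1 - 2))/(3 + j)) = 3*((j - 1)/(3 + j)) = 3*((-1 + j)/(3 + j)) = 3*(-1 + j)/(3 + j))
B(t) = -9*t² (B(t) = (3*(-1 + (-3 + 1))/(3 + (-3 + 1)))*t² = (3*(-1 - 2)/(3 - 2))*t² = (3*(-3)/1)*t² = (3*1*(-3))*t² = -9*t²)
B(-26)*1540 - 98 = -9*(-26)²*1540 - 98 = -9*676*1540 - 98 = -6084*1540 - 98 = -9369360 - 98 = -9369458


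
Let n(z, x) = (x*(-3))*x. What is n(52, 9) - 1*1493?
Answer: -1736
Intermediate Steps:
n(z, x) = -3*x**2 (n(z, x) = (-3*x)*x = -3*x**2)
n(52, 9) - 1*1493 = -3*9**2 - 1*1493 = -3*81 - 1493 = -243 - 1493 = -1736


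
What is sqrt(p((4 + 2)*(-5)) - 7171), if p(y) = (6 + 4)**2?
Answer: I*sqrt(7071) ≈ 84.089*I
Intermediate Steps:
p(y) = 100 (p(y) = 10**2 = 100)
sqrt(p((4 + 2)*(-5)) - 7171) = sqrt(100 - 7171) = sqrt(-7071) = I*sqrt(7071)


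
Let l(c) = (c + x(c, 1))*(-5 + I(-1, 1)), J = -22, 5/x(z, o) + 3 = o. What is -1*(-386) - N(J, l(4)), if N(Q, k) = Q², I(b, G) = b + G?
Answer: -98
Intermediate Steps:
x(z, o) = 5/(-3 + o)
I(b, G) = G + b
l(c) = 25/2 - 5*c (l(c) = (c + 5/(-3 + 1))*(-5 + (1 - 1)) = (c + 5/(-2))*(-5 + 0) = (c + 5*(-½))*(-5) = (c - 5/2)*(-5) = (-5/2 + c)*(-5) = 25/2 - 5*c)
-1*(-386) - N(J, l(4)) = -1*(-386) - 1*(-22)² = 386 - 1*484 = 386 - 484 = -98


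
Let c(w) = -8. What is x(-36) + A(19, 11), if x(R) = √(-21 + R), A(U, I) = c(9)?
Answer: -8 + I*√57 ≈ -8.0 + 7.5498*I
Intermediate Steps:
A(U, I) = -8
x(-36) + A(19, 11) = √(-21 - 36) - 8 = √(-57) - 8 = I*√57 - 8 = -8 + I*√57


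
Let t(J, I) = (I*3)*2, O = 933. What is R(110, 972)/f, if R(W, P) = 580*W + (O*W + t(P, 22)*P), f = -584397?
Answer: -26794/53127 ≈ -0.50434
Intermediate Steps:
t(J, I) = 6*I (t(J, I) = (3*I)*2 = 6*I)
R(W, P) = 132*P + 1513*W (R(W, P) = 580*W + (933*W + (6*22)*P) = 580*W + (933*W + 132*P) = 580*W + (132*P + 933*W) = 132*P + 1513*W)
R(110, 972)/f = (132*972 + 1513*110)/(-584397) = (128304 + 166430)*(-1/584397) = 294734*(-1/584397) = -26794/53127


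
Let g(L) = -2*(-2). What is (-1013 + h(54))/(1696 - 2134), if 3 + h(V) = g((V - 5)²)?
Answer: 506/219 ≈ 2.3105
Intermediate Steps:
g(L) = 4
h(V) = 1 (h(V) = -3 + 4 = 1)
(-1013 + h(54))/(1696 - 2134) = (-1013 + 1)/(1696 - 2134) = -1012/(-438) = -1012*(-1/438) = 506/219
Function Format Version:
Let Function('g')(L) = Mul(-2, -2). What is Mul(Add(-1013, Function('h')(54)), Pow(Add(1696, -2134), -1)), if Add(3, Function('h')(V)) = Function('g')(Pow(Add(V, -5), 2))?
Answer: Rational(506, 219) ≈ 2.3105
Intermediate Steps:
Function('g')(L) = 4
Function('h')(V) = 1 (Function('h')(V) = Add(-3, 4) = 1)
Mul(Add(-1013, Function('h')(54)), Pow(Add(1696, -2134), -1)) = Mul(Add(-1013, 1), Pow(Add(1696, -2134), -1)) = Mul(-1012, Pow(-438, -1)) = Mul(-1012, Rational(-1, 438)) = Rational(506, 219)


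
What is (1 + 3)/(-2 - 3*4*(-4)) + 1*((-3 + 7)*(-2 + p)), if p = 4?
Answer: 186/23 ≈ 8.0870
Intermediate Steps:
(1 + 3)/(-2 - 3*4*(-4)) + 1*((-3 + 7)*(-2 + p)) = (1 + 3)/(-2 - 3*4*(-4)) + 1*((-3 + 7)*(-2 + 4)) = 4/(-2 - 12*(-4)) + 1*(4*2) = 4/(-2 + 48) + 1*8 = 4/46 + 8 = 4*(1/46) + 8 = 2/23 + 8 = 186/23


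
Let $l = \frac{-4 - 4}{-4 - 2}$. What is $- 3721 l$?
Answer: $- \frac{14884}{3} \approx -4961.3$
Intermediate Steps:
$l = \frac{4}{3}$ ($l = - \frac{8}{-6} = \left(-8\right) \left(- \frac{1}{6}\right) = \frac{4}{3} \approx 1.3333$)
$- 3721 l = \left(-3721\right) \frac{4}{3} = - \frac{14884}{3}$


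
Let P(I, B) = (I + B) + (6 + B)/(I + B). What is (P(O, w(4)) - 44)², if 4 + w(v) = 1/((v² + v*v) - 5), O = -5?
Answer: 998244025/352836 ≈ 2829.2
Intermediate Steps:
w(v) = -4 + 1/(-5 + 2*v²) (w(v) = -4 + 1/((v² + v*v) - 5) = -4 + 1/((v² + v²) - 5) = -4 + 1/(2*v² - 5) = -4 + 1/(-5 + 2*v²))
P(I, B) = B + I + (6 + B)/(B + I) (P(I, B) = (B + I) + (6 + B)/(B + I) = B + I + (6 + B)/(B + I))
(P(O, w(4)) - 44)² = ((6 + (21 - 8*4²)/(-5 + 2*4²) + ((21 - 8*4²)/(-5 + 2*4²))² + (-5)² + 2*((21 - 8*4²)/(-5 + 2*4²))*(-5))/((21 - 8*4²)/(-5 + 2*4²) - 5) - 44)² = ((6 + (21 - 8*16)/(-5 + 2*16) + ((21 - 8*16)/(-5 + 2*16))² + 25 + 2*((21 - 8*16)/(-5 + 2*16))*(-5))/((21 - 8*16)/(-5 + 2*16) - 5) - 44)² = ((6 + (21 - 128)/(-5 + 32) + ((21 - 128)/(-5 + 32))² + 25 + 2*((21 - 128)/(-5 + 32))*(-5))/((21 - 128)/(-5 + 32) - 5) - 44)² = ((6 - 107/27 + (-107/27)² + 25 + 2*(-107/27)*(-5))/(-107/27 - 5) - 44)² = ((6 - 107/27 + 11449/729 + 25 + 1070/27)/(-242/27) - 44)² = (-27/242*60049/729 - 44)² = (-5459/594 - 44)² = (-31595/594)² = 998244025/352836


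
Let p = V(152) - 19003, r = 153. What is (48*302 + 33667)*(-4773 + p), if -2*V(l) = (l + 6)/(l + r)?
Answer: -349266468717/305 ≈ -1.1451e+9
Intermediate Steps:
V(l) = -(6 + l)/(2*(153 + l)) (V(l) = -(l + 6)/(2*(l + 153)) = -(6 + l)/(2*(153 + l)))
p = -5795994/305 (p = (-6 - 1*152)/(2*(153 + 152)) - 19003 = (1/2)*(-6 - 152)/305 - 19003 = (1/2)*(1/305)*(-158) - 19003 = -79/305 - 19003 = -5795994/305 ≈ -19003.)
(48*302 + 33667)*(-4773 + p) = (48*302 + 33667)*(-4773 - 5795994/305) = (14496 + 33667)*(-7251759/305) = 48163*(-7251759/305) = -349266468717/305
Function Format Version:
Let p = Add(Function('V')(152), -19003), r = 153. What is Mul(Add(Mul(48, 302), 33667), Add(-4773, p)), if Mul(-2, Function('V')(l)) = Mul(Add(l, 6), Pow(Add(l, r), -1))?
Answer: Rational(-349266468717, 305) ≈ -1.1451e+9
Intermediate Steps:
Function('V')(l) = Mul(Rational(-1, 2), Pow(Add(153, l), -1), Add(6, l)) (Function('V')(l) = Mul(Rational(-1, 2), Mul(Add(l, 6), Pow(Add(l, 153), -1))) = Mul(Rational(-1, 2), Mul(Add(6, l), Pow(Add(153, l), -1))) = Mul(Rational(-1, 2), Mul(Pow(Add(153, l), -1), Add(6, l))) = Mul(Rational(-1, 2), Pow(Add(153, l), -1), Add(6, l)))
p = Rational(-5795994, 305) (p = Add(Mul(Rational(1, 2), Pow(Add(153, 152), -1), Add(-6, Mul(-1, 152))), -19003) = Add(Mul(Rational(1, 2), Pow(305, -1), Add(-6, -152)), -19003) = Add(Mul(Rational(1, 2), Rational(1, 305), -158), -19003) = Add(Rational(-79, 305), -19003) = Rational(-5795994, 305) ≈ -19003.)
Mul(Add(Mul(48, 302), 33667), Add(-4773, p)) = Mul(Add(Mul(48, 302), 33667), Add(-4773, Rational(-5795994, 305))) = Mul(Add(14496, 33667), Rational(-7251759, 305)) = Mul(48163, Rational(-7251759, 305)) = Rational(-349266468717, 305)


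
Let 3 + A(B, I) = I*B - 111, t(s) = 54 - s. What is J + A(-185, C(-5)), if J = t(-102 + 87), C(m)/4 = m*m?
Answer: -18545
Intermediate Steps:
C(m) = 4*m**2 (C(m) = 4*(m*m) = 4*m**2)
J = 69 (J = 54 - (-102 + 87) = 54 - 1*(-15) = 54 + 15 = 69)
A(B, I) = -114 + B*I (A(B, I) = -3 + (I*B - 111) = -3 + (B*I - 111) = -3 + (-111 + B*I) = -114 + B*I)
J + A(-185, C(-5)) = 69 + (-114 - 740*(-5)**2) = 69 + (-114 - 740*25) = 69 + (-114 - 185*100) = 69 + (-114 - 18500) = 69 - 18614 = -18545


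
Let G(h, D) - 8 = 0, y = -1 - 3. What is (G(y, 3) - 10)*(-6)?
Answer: 12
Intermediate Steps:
y = -4
G(h, D) = 8 (G(h, D) = 8 + 0 = 8)
(G(y, 3) - 10)*(-6) = (8 - 10)*(-6) = -2*(-6) = 12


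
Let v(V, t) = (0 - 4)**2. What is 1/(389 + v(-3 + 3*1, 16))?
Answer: 1/405 ≈ 0.0024691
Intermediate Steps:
v(V, t) = 16 (v(V, t) = (-4)**2 = 16)
1/(389 + v(-3 + 3*1, 16)) = 1/(389 + 16) = 1/405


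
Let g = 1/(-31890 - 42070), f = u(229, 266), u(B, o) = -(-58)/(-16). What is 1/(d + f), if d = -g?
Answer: -9245/33513 ≈ -0.27586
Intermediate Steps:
u(B, o) = -29/8 (u(B, o) = -(-58)*(-1)/16 = -1*29/8 = -29/8)
f = -29/8 ≈ -3.6250
g = -1/73960 (g = 1/(-73960) = -1/73960 ≈ -1.3521e-5)
d = 1/73960 (d = -1*(-1/73960) = 1/73960 ≈ 1.3521e-5)
1/(d + f) = 1/(1/73960 - 29/8) = 1/(-33513/9245) = -9245/33513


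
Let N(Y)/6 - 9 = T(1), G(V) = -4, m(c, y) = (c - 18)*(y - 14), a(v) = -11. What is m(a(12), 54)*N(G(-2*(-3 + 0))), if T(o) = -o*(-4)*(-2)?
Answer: -6960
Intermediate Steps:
m(c, y) = (-18 + c)*(-14 + y)
T(o) = -8*o (T(o) = -(-4*o)*(-2) = -8*o)
N(Y) = 6 (N(Y) = 54 + 6*(-8*1) = 54 + 6*(-8) = 54 - 48 = 6)
m(a(12), 54)*N(G(-2*(-3 + 0))) = (252 - 18*54 - 14*(-11) - 11*54)*6 = (252 - 972 + 154 - 594)*6 = -1160*6 = -6960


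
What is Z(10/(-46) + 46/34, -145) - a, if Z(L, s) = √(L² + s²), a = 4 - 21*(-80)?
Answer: -1684 + √3214520161/391 ≈ -1539.0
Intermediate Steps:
a = 1684 (a = 4 + 1680 = 1684)
Z(10/(-46) + 46/34, -145) - a = √((10/(-46) + 46/34)² + (-145)²) - 1*1684 = √((10*(-1/46) + 46*(1/34))² + 21025) - 1684 = √((-5/23 + 23/17)² + 21025) - 1684 = √((444/391)² + 21025) - 1684 = √(197136/152881 + 21025) - 1684 = √(3214520161/152881) - 1684 = √3214520161/391 - 1684 = -1684 + √3214520161/391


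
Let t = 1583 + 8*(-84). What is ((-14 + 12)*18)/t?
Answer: -36/911 ≈ -0.039517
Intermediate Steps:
t = 911 (t = 1583 - 672 = 911)
((-14 + 12)*18)/t = ((-14 + 12)*18)/911 = -2*18*(1/911) = -36*1/911 = -36/911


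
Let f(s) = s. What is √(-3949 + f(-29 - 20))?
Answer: I*√3998 ≈ 63.23*I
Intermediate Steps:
√(-3949 + f(-29 - 20)) = √(-3949 + (-29 - 20)) = √(-3949 - 49) = √(-3998) = I*√3998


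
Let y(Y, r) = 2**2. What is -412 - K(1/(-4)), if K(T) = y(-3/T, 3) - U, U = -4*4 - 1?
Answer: -433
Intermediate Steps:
y(Y, r) = 4
U = -17 (U = -16 - 1 = -17)
K(T) = 21 (K(T) = 4 - 1*(-17) = 4 + 17 = 21)
-412 - K(1/(-4)) = -412 - 1*21 = -412 - 21 = -433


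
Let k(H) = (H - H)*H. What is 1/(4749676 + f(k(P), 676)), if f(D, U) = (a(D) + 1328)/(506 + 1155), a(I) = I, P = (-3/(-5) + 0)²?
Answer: 1661/7889213164 ≈ 2.1054e-7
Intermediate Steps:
P = 9/25 (P = (-3*(-⅕) + 0)² = (⅗ + 0)² = (⅗)² = 9/25 ≈ 0.36000)
k(H) = 0 (k(H) = 0*H = 0)
f(D, U) = 1328/1661 + D/1661 (f(D, U) = (D + 1328)/(506 + 1155) = (1328 + D)/1661 = (1328 + D)*(1/1661) = 1328/1661 + D/1661)
1/(4749676 + f(k(P), 676)) = 1/(4749676 + (1328/1661 + (1/1661)*0)) = 1/(4749676 + (1328/1661 + 0)) = 1/(4749676 + 1328/1661) = 1/(7889213164/1661) = 1661/7889213164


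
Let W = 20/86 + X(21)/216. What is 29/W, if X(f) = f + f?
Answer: 44892/661 ≈ 67.915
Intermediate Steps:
X(f) = 2*f
W = 661/1548 (W = 20/86 + (2*21)/216 = 20*(1/86) + 42*(1/216) = 10/43 + 7/36 = 661/1548 ≈ 0.42700)
29/W = 29/(661/1548) = 29*(1548/661) = 44892/661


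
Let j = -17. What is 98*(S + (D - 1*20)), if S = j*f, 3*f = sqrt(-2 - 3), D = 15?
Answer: -490 - 1666*I*sqrt(5)/3 ≈ -490.0 - 1241.8*I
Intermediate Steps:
f = I*sqrt(5)/3 (f = sqrt(-2 - 3)/3 = sqrt(-5)/3 = (I*sqrt(5))/3 = I*sqrt(5)/3 ≈ 0.74536*I)
S = -17*I*sqrt(5)/3 ≈ -12.671*I
98*(S + (D - 1*20)) = 98*(-17*I*sqrt(5)/3 + (15 - 1*20)) = 98*(-17*I*sqrt(5)/3 + (15 - 20)) = 98*(-17*I*sqrt(5)/3 - 5) = 98*(-5 - 17*I*sqrt(5)/3) = -490 - 1666*I*sqrt(5)/3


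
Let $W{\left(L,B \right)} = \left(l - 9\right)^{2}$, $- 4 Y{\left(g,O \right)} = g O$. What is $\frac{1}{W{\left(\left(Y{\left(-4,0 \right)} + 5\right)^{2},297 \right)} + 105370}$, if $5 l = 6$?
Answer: $\frac{25}{2635771} \approx 9.4849 \cdot 10^{-6}$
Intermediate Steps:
$l = \frac{6}{5}$ ($l = \frac{1}{5} \cdot 6 = \frac{6}{5} \approx 1.2$)
$Y{\left(g,O \right)} = - \frac{O g}{4}$ ($Y{\left(g,O \right)} = - \frac{g O}{4} = - \frac{O g}{4}$)
$W{\left(L,B \right)} = \frac{1521}{25}$ ($W{\left(L,B \right)} = \left(\frac{6}{5} - 9\right)^{2} = \left(- \frac{39}{5}\right)^{2} = \frac{1521}{25}$)
$\frac{1}{W{\left(\left(Y{\left(-4,0 \right)} + 5\right)^{2},297 \right)} + 105370} = \frac{1}{\frac{1521}{25} + 105370} = \frac{1}{\frac{2635771}{25}} = \frac{25}{2635771}$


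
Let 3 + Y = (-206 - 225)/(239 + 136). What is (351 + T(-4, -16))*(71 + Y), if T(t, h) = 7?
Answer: 8974702/375 ≈ 23933.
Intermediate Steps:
Y = -1556/375 (Y = -3 + (-206 - 225)/(239 + 136) = -3 - 431/375 = -1556/375 ≈ -4.1493)
(351 + T(-4, -16))*(71 + Y) = (351 + 7)*(71 - 1556/375) = 358*(25069/375) = 8974702/375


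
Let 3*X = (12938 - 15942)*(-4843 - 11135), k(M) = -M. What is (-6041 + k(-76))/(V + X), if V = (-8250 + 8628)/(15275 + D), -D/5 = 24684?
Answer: -645084925/1730244730702 ≈ -0.00037283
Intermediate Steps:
D = -123420 (D = -5*24684 = -123420)
V = -378/108145 (V = (-8250 + 8628)/(15275 - 123420) = 378/(-108145) = 378*(-1/108145) = -378/108145 ≈ -0.0034953)
X = 15999304 (X = ((12938 - 15942)*(-4843 - 11135))/3 = (-3004*(-15978))/3 = (1/3)*47997912 = 15999304)
(-6041 + k(-76))/(V + X) = (-6041 - 1*(-76))/(-378/108145 + 15999304) = (-6041 + 76)/(1730244730702/108145) = -5965*108145/1730244730702 = -645084925/1730244730702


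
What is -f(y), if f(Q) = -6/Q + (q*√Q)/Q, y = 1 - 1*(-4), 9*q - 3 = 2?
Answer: 6/5 - √5/9 ≈ 0.95155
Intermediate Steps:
q = 5/9 (q = ⅓ + (⅑)*2 = ⅓ + 2/9 = 5/9 ≈ 0.55556)
y = 5 (y = 1 + 4 = 5)
f(Q) = -6/Q + 5/(9*√Q) (f(Q) = -6/Q + (5*√Q/9)/Q = -6/Q + 5/(9*√Q))
-f(y) = -(-6/5 + 5/(9*√5)) = -(-6*⅕ + 5*(√5/5)/9) = -(-6/5 + √5/9) = 6/5 - √5/9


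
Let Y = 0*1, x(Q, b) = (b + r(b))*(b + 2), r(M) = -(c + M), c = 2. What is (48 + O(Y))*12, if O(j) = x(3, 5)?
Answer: 408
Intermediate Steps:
r(M) = -2 - M (r(M) = -(2 + M) = -2 - M)
x(Q, b) = -4 - 2*b (x(Q, b) = (b + (-2 - b))*(b + 2) = -2*(2 + b) = -4 - 2*b)
Y = 0
O(j) = -14 (O(j) = -4 - 2*5 = -4 - 10 = -14)
(48 + O(Y))*12 = (48 - 14)*12 = 34*12 = 408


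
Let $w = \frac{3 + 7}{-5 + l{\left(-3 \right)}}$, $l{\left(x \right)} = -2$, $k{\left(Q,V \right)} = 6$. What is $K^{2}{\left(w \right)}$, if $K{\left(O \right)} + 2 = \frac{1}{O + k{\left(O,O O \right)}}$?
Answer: $\frac{3249}{1024} \approx 3.1729$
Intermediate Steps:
$w = - \frac{10}{7}$ ($w = \frac{3 + 7}{-5 - 2} = \frac{10}{-7} = 10 \left(- \frac{1}{7}\right) = - \frac{10}{7} \approx -1.4286$)
$K{\left(O \right)} = -2 + \frac{1}{6 + O}$ ($K{\left(O \right)} = -2 + \frac{1}{O + 6} = -2 + \frac{1}{6 + O}$)
$K^{2}{\left(w \right)} = \left(\frac{-11 - - \frac{20}{7}}{6 - \frac{10}{7}}\right)^{2} = \left(\frac{-11 + \frac{20}{7}}{\frac{32}{7}}\right)^{2} = \left(\frac{7}{32} \left(- \frac{57}{7}\right)\right)^{2} = \left(- \frac{57}{32}\right)^{2} = \frac{3249}{1024}$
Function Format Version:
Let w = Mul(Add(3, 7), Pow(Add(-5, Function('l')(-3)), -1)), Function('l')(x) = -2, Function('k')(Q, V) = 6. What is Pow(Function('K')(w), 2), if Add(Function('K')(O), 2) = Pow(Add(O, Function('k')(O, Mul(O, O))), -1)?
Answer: Rational(3249, 1024) ≈ 3.1729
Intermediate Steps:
w = Rational(-10, 7) (w = Mul(Add(3, 7), Pow(Add(-5, -2), -1)) = Mul(10, Pow(-7, -1)) = Mul(10, Rational(-1, 7)) = Rational(-10, 7) ≈ -1.4286)
Function('K')(O) = Add(-2, Pow(Add(6, O), -1)) (Function('K')(O) = Add(-2, Pow(Add(O, 6), -1)) = Add(-2, Pow(Add(6, O), -1)))
Pow(Function('K')(w), 2) = Pow(Mul(Pow(Add(6, Rational(-10, 7)), -1), Add(-11, Mul(-2, Rational(-10, 7)))), 2) = Pow(Mul(Pow(Rational(32, 7), -1), Add(-11, Rational(20, 7))), 2) = Pow(Mul(Rational(7, 32), Rational(-57, 7)), 2) = Pow(Rational(-57, 32), 2) = Rational(3249, 1024)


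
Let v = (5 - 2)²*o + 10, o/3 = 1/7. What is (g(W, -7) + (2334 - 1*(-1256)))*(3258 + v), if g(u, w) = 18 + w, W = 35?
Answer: 82473703/7 ≈ 1.1782e+7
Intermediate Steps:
o = 3/7 ≈ 0.42857
v = 97/7 (v = (5 - 2)²*(3/7) + 10 = 3²*(3/7) + 10 = 9*(3/7) + 10 = 27/7 + 10 = 97/7 ≈ 13.857)
(g(W, -7) + (2334 - 1*(-1256)))*(3258 + v) = ((18 - 7) + (2334 - 1*(-1256)))*(3258 + 97/7) = (11 + (2334 + 1256))*(22903/7) = (11 + 3590)*(22903/7) = 3601*(22903/7) = 82473703/7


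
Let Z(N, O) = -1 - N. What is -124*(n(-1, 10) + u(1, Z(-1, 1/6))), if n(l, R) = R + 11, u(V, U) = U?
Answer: -2604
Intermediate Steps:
n(l, R) = 11 + R
-124*(n(-1, 10) + u(1, Z(-1, 1/6))) = -124*((11 + 10) + (-1 - 1*(-1))) = -124*(21 + (-1 + 1)) = -124*(21 + 0) = -124*21 = -2604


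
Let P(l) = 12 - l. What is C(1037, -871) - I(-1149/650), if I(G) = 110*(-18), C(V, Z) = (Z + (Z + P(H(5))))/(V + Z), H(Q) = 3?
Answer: 326947/166 ≈ 1969.6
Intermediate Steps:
C(V, Z) = (9 + 2*Z)/(V + Z) (C(V, Z) = (Z + (Z + (12 - 1*3)))/(V + Z) = (Z + (Z + (12 - 3)))/(V + Z) = (Z + (Z + 9))/(V + Z) = (Z + (9 + Z))/(V + Z) = (9 + 2*Z)/(V + Z))
I(G) = -1980
C(1037, -871) - I(-1149/650) = (9 + 2*(-871))/(1037 - 871) - 1*(-1980) = (9 - 1742)/166 + 1980 = (1/166)*(-1733) + 1980 = -1733/166 + 1980 = 326947/166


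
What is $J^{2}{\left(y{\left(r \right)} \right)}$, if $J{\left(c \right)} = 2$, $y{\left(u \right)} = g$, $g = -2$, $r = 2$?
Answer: $4$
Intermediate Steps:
$y{\left(u \right)} = -2$
$J^{2}{\left(y{\left(r \right)} \right)} = 2^{2} = 4$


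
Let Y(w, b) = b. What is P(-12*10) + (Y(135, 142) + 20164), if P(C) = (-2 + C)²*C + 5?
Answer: -1765769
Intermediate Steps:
P(C) = 5 + C*(-2 + C)² (P(C) = C*(-2 + C)² + 5 = 5 + C*(-2 + C)²)
P(-12*10) + (Y(135, 142) + 20164) = (5 + (-12*10)*(-2 - 12*10)²) + (142 + 20164) = (5 - 120*(-2 - 120)²) + 20306 = (5 - 120*(-122)²) + 20306 = (5 - 120*14884) + 20306 = (5 - 1786080) + 20306 = -1786075 + 20306 = -1765769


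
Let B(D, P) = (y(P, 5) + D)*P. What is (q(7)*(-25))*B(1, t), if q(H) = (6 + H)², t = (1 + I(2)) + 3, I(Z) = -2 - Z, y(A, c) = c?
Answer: 0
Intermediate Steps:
t = 0 (t = (1 + (-2 - 1*2)) + 3 = (1 + (-2 - 2)) + 3 = (1 - 4) + 3 = -3 + 3 = 0)
B(D, P) = P*(5 + D) (B(D, P) = (5 + D)*P = P*(5 + D))
(q(7)*(-25))*B(1, t) = ((6 + 7)²*(-25))*(0*(5 + 1)) = (13²*(-25))*(0*6) = (169*(-25))*0 = -4225*0 = 0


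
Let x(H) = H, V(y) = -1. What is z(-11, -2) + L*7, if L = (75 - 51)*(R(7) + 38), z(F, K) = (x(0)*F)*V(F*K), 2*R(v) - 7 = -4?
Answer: 6636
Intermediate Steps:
R(v) = 3/2 (R(v) = 7/2 + (½)*(-4) = 7/2 - 2 = 3/2)
z(F, K) = 0 (z(F, K) = (0*F)*(-1) = 0*(-1) = 0)
L = 948 (L = (75 - 51)*(3/2 + 38) = 24*(79/2) = 948)
z(-11, -2) + L*7 = 0 + 948*7 = 0 + 6636 = 6636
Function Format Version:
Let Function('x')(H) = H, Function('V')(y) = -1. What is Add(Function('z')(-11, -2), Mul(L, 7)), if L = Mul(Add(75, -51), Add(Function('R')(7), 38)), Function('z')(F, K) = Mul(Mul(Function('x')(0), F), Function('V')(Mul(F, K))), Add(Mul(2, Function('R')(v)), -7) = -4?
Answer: 6636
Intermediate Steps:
Function('R')(v) = Rational(3, 2) (Function('R')(v) = Add(Rational(7, 2), Mul(Rational(1, 2), -4)) = Add(Rational(7, 2), -2) = Rational(3, 2))
Function('z')(F, K) = 0 (Function('z')(F, K) = Mul(Mul(0, F), -1) = Mul(0, -1) = 0)
L = 948 (L = Mul(Add(75, -51), Add(Rational(3, 2), 38)) = Mul(24, Rational(79, 2)) = 948)
Add(Function('z')(-11, -2), Mul(L, 7)) = Add(0, Mul(948, 7)) = Add(0, 6636) = 6636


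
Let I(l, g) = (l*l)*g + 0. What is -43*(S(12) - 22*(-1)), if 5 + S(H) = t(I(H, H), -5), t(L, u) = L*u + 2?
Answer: 370703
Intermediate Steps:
I(l, g) = g*l² (I(l, g) = l²*g + 0 = g*l² + 0 = g*l²)
t(L, u) = 2 + L*u
S(H) = -3 - 5*H³ (S(H) = -5 + (2 + (H*H²)*(-5)) = -5 + (2 + H³*(-5)) = -5 + (2 - 5*H³) = -3 - 5*H³)
-43*(S(12) - 22*(-1)) = -43*((-3 - 5*12³) - 22*(-1)) = -43*((-3 - 5*1728) + 22) = -43*((-3 - 8640) + 22) = -43*(-8643 + 22) = -43*(-8621) = 370703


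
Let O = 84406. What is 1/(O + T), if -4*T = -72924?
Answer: 1/102637 ≈ 9.7431e-6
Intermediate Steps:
T = 18231 (T = -¼*(-72924) = 18231)
1/(O + T) = 1/(84406 + 18231) = 1/102637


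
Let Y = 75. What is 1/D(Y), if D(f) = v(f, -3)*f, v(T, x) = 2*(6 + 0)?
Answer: 1/900 ≈ 0.0011111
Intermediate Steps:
v(T, x) = 12 (v(T, x) = 2*6 = 12)
D(f) = 12*f
1/D(Y) = 1/(12*75) = 1/900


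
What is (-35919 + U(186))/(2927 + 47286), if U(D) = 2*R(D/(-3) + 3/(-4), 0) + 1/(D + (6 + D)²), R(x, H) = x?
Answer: -667724362/930195825 ≈ -0.71783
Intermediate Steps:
U(D) = -3/2 + 1/(D + (6 + D)²) - 2*D/3 (U(D) = 2*(D/(-3) + 3/(-4)) + 1/(D + (6 + D)²) = 2*(D*(-⅓) + 3*(-¼)) + 1/(D + (6 + D)²) = 2*(-D/3 - ¾) + 1/(D + (6 + D)²) = 2*(-¾ - D/3) + 1/(D + (6 + D)²) = (-3/2 - 2*D/3) + 1/(D + (6 + D)²) = -3/2 + 1/(D + (6 + D)²) - 2*D/3)
(-35919 + U(186))/(2927 + 47286) = (-35919 + (-318 - 261*186 - 61*186² - 4*186³)/(6*(36 + 186² + 13*186)))/(2927 + 47286) = (-35919 + (-318 - 48546 - 61*34596 - 4*6434856)/(6*(36 + 34596 + 2418)))/50213 = (-35919 + (⅙)*(-318 - 48546 - 2110356 - 25739424)/37050)*(1/50213) = (-35919 + (⅙)*(1/37050)*(-27898644))*(1/50213) = (-35919 - 2324887/18525)*(1/50213) = -667724362/18525*1/50213 = -667724362/930195825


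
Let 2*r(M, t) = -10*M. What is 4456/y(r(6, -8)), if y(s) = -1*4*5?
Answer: -1114/5 ≈ -222.80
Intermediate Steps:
r(M, t) = -5*M (r(M, t) = (-10*M)/2 = -5*M)
y(s) = -20 (y(s) = -4*5 = -20)
4456/y(r(6, -8)) = 4456/(-20) = 4456*(-1/20) = -1114/5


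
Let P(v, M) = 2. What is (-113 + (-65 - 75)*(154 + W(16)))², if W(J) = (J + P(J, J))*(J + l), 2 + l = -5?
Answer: 1967188609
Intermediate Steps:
l = -7 (l = -2 - 5 = -7)
W(J) = (-7 + J)*(2 + J) (W(J) = (J + 2)*(J - 7) = (2 + J)*(-7 + J) = (-7 + J)*(2 + J))
(-113 + (-65 - 75)*(154 + W(16)))² = (-113 + (-65 - 75)*(154 + (-14 + 16² - 5*16)))² = (-113 - 140*(154 + (-14 + 256 - 80)))² = (-113 - 140*(154 + 162))² = (-113 - 140*316)² = (-113 - 44240)² = (-44353)² = 1967188609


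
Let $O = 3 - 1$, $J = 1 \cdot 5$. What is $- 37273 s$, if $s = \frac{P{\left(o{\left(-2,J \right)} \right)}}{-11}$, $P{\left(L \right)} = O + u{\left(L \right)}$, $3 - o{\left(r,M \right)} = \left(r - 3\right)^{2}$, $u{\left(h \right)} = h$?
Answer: $- \frac{745460}{11} \approx -67769.0$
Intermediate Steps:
$J = 5$
$o{\left(r,M \right)} = 3 - \left(-3 + r\right)^{2}$ ($o{\left(r,M \right)} = 3 - \left(r - 3\right)^{2} = 3 - \left(-3 + r\right)^{2}$)
$O = 2$
$P{\left(L \right)} = 2 + L$
$s = \frac{20}{11}$ ($s = \frac{2 + \left(3 - \left(-3 - 2\right)^{2}\right)}{-11} = \left(2 + \left(3 - \left(-5\right)^{2}\right)\right) \left(- \frac{1}{11}\right) = \left(2 + \left(3 - 25\right)\right) \left(- \frac{1}{11}\right) = \left(2 - 22\right) \left(- \frac{1}{11}\right) = \left(-20\right) \left(- \frac{1}{11}\right) = \frac{20}{11} \approx 1.8182$)
$- 37273 s = \left(-37273\right) \frac{20}{11} = - \frac{745460}{11}$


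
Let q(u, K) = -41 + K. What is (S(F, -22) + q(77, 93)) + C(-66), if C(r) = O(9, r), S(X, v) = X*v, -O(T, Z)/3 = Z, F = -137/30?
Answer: 5257/15 ≈ 350.47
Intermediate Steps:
F = -137/30 (F = -137*1/30 = -137/30 ≈ -4.5667)
O(T, Z) = -3*Z
C(r) = -3*r
(S(F, -22) + q(77, 93)) + C(-66) = (-137/30*(-22) + (-41 + 93)) - 3*(-66) = (1507/15 + 52) + 198 = 2287/15 + 198 = 5257/15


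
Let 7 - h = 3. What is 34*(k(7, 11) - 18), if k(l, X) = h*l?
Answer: 340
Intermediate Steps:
h = 4 (h = 7 - 1*3 = 7 - 3 = 4)
k(l, X) = 4*l
34*(k(7, 11) - 18) = 34*(4*7 - 18) = 34*(28 - 18) = 34*10 = 340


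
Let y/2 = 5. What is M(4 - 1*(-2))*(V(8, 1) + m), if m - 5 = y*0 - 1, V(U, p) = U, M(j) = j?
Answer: 72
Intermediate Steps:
y = 10 (y = 2*5 = 10)
m = 4 (m = 5 + (10*0 - 1) = 5 + (0 - 1) = 5 - 1 = 4)
M(4 - 1*(-2))*(V(8, 1) + m) = (4 - 1*(-2))*(8 + 4) = (4 + 2)*12 = 6*12 = 72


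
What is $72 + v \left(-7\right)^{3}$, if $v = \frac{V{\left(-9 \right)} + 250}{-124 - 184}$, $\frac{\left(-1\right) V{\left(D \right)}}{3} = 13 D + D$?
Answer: $\frac{8485}{11} \approx 771.36$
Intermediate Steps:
$V{\left(D \right)} = - 42 D$ ($V{\left(D \right)} = - 3 \left(13 D + D\right) = - 3 \cdot 14 D = - 42 D$)
$v = - \frac{157}{77}$ ($v = \frac{\left(-42\right) \left(-9\right) + 250}{-124 - 184} = \frac{378 + 250}{-308} = 628 \left(- \frac{1}{308}\right) = - \frac{157}{77} \approx -2.039$)
$72 + v \left(-7\right)^{3} = 72 - \frac{157 \left(-7\right)^{3}}{77} = 72 - - \frac{7693}{11} = 72 + \frac{7693}{11} = \frac{8485}{11}$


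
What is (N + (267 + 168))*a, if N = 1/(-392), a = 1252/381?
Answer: 53372447/37338 ≈ 1429.4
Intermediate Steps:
a = 1252/381 (a = 1252*(1/381) = 1252/381 ≈ 3.2861)
N = -1/392 ≈ -0.0025510
(N + (267 + 168))*a = (-1/392 + (267 + 168))*(1252/381) = (-1/392 + 435)*(1252/381) = (170519/392)*(1252/381) = 53372447/37338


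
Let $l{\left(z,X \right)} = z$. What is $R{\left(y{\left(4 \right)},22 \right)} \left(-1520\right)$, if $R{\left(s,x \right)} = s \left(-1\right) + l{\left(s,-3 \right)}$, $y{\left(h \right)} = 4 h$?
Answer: $0$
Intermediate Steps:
$R{\left(s,x \right)} = 0$ ($R{\left(s,x \right)} = s \left(-1\right) + s = - s + s = 0$)
$R{\left(y{\left(4 \right)},22 \right)} \left(-1520\right) = 0 \left(-1520\right) = 0$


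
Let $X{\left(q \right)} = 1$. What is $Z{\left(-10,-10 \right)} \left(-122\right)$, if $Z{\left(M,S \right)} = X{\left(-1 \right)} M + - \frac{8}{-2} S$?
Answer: $6100$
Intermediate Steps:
$Z{\left(M,S \right)} = M + 4 S$ ($Z{\left(M,S \right)} = 1 M + - \frac{8}{-2} S = M + \left(-8\right) \left(- \frac{1}{2}\right) S = M + 4 S$)
$Z{\left(-10,-10 \right)} \left(-122\right) = \left(-10 + 4 \left(-10\right)\right) \left(-122\right) = \left(-10 - 40\right) \left(-122\right) = \left(-50\right) \left(-122\right) = 6100$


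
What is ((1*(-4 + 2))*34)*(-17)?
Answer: 1156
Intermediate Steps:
((1*(-4 + 2))*34)*(-17) = ((1*(-2))*34)*(-17) = -2*34*(-17) = -68*(-17) = 1156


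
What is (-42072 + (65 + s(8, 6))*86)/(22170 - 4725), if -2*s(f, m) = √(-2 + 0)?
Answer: -36482/17445 - 43*I*√2/17445 ≈ -2.0913 - 0.0034859*I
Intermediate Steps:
s(f, m) = -I*√2/2 (s(f, m) = -√(-2 + 0)/2 = -I*√2/2)
(-42072 + (65 + s(8, 6))*86)/(22170 - 4725) = (-42072 + (65 - I*√2/2)*86)/(22170 - 4725) = (-42072 + (5590 - 43*I*√2))/17445 = (-36482 - 43*I*√2)*(1/17445) = -36482/17445 - 43*I*√2/17445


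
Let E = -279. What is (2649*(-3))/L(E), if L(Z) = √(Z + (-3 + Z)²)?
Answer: -883*√8805/2935 ≈ -28.230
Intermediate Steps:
(2649*(-3))/L(E) = (2649*(-3))/(√(-279 + (-3 - 279)²)) = -7947/√(-279 + (-282)²) = -7947/√(-279 + 79524) = -7947*√8805/26415 = -883*√8805/2935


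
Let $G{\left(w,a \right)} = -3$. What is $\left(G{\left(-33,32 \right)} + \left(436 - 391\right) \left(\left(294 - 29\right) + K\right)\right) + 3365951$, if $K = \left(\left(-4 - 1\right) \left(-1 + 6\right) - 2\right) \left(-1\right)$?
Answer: $3379088$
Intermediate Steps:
$K = 27$ ($K = \left(\left(-5\right) 5 - 2\right) \left(-1\right) = \left(-25 - 2\right) \left(-1\right) = \left(-27\right) \left(-1\right) = 27$)
$\left(G{\left(-33,32 \right)} + \left(436 - 391\right) \left(\left(294 - 29\right) + K\right)\right) + 3365951 = \left(-3 + \left(436 - 391\right) \left(\left(294 - 29\right) + 27\right)\right) + 3365951 = \left(-3 + 45 \left(265 + 27\right)\right) + 3365951 = \left(-3 + 45 \cdot 292\right) + 3365951 = \left(-3 + 13140\right) + 3365951 = 13137 + 3365951 = 3379088$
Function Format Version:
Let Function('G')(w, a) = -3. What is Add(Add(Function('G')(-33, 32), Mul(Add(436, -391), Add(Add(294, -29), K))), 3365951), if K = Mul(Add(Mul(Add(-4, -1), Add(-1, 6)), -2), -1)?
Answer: 3379088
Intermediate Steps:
K = 27 (K = Mul(Add(Mul(-5, 5), -2), -1) = Mul(Add(-25, -2), -1) = Mul(-27, -1) = 27)
Add(Add(Function('G')(-33, 32), Mul(Add(436, -391), Add(Add(294, -29), K))), 3365951) = Add(Add(-3, Mul(Add(436, -391), Add(Add(294, -29), 27))), 3365951) = Add(Add(-3, Mul(45, Add(265, 27))), 3365951) = Add(Add(-3, Mul(45, 292)), 3365951) = Add(Add(-3, 13140), 3365951) = Add(13137, 3365951) = 3379088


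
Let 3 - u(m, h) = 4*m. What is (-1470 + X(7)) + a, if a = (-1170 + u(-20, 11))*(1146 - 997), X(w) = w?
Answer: -163426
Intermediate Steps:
u(m, h) = 3 - 4*m
a = -161963 (a = (-1170 + (3 - 4*(-20)))*(1146 - 997) = (-1170 + (3 + 80))*149 = (-1170 + 83)*149 = -1087*149 = -161963)
(-1470 + X(7)) + a = (-1470 + 7) - 161963 = -1463 - 161963 = -163426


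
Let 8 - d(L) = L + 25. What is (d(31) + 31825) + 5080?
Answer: 36857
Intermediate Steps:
d(L) = -17 - L (d(L) = 8 - (L + 25) = 8 - (25 + L) = 8 + (-25 - L) = -17 - L)
(d(31) + 31825) + 5080 = ((-17 - 1*31) + 31825) + 5080 = ((-17 - 31) + 31825) + 5080 = (-48 + 31825) + 5080 = 31777 + 5080 = 36857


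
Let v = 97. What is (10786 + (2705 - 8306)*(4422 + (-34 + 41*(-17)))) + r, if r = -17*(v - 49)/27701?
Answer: -572372051821/27701 ≈ -2.0662e+7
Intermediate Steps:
r = -816/27701 (r = -17*(97 - 49)/27701 = -17*48*(1/27701) = -816*1/27701 = -816/27701 ≈ -0.029457)
(10786 + (2705 - 8306)*(4422 + (-34 + 41*(-17)))) + r = (10786 + (2705 - 8306)*(4422 + (-34 + 41*(-17)))) - 816/27701 = (10786 - 5601*(4422 + (-34 - 697))) - 816/27701 = (10786 - 5601*(4422 - 731)) - 816/27701 = (10786 - 5601*3691) - 816/27701 = (10786 - 20673291) - 816/27701 = -20662505 - 816/27701 = -572372051821/27701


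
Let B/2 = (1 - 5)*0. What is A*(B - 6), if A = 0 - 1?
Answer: 6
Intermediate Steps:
B = 0 (B = 2*((1 - 5)*0) = 2*(-4*0) = 2*0 = 0)
A = -1
A*(B - 6) = -(0 - 6) = -1*(-6) = 6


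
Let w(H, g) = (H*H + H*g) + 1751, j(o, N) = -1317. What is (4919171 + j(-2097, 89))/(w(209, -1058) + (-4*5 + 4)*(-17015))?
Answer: 2458927/48275 ≈ 50.936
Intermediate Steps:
w(H, g) = 1751 + H² + H*g (w(H, g) = (H² + H*g) + 1751 = 1751 + H² + H*g)
(4919171 + j(-2097, 89))/(w(209, -1058) + (-4*5 + 4)*(-17015)) = (4919171 - 1317)/((1751 + 209² + 209*(-1058)) + (-4*5 + 4)*(-17015)) = 4917854/((1751 + 43681 - 221122) + (-20 + 4)*(-17015)) = 4917854/(-175690 - 16*(-17015)) = 4917854/(-175690 + 272240) = 4917854/96550 = 4917854*(1/96550) = 2458927/48275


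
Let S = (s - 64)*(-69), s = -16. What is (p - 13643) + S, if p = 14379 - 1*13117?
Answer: -6861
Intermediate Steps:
p = 1262 (p = 14379 - 13117 = 1262)
S = 5520 (S = (-16 - 64)*(-69) = -80*(-69) = 5520)
(p - 13643) + S = (1262 - 13643) + 5520 = -12381 + 5520 = -6861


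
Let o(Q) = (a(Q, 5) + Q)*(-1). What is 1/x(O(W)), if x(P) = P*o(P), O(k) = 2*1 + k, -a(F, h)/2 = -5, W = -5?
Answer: 1/21 ≈ 0.047619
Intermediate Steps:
a(F, h) = 10 (a(F, h) = -2*(-5) = 10)
O(k) = 2 + k
o(Q) = -10 - Q (o(Q) = (10 + Q)*(-1) = -10 - Q)
x(P) = P*(-10 - P)
1/x(O(W)) = 1/(-(2 - 5)*(10 + (2 - 5))) = 1/(-1*(-3)*(10 - 3)) = 1/(-1*(-3)*7) = 1/21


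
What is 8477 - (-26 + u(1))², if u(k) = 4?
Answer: 7993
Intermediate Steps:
8477 - (-26 + u(1))² = 8477 - (-26 + 4)² = 8477 - 1*(-22)² = 8477 - 1*484 = 8477 - 484 = 7993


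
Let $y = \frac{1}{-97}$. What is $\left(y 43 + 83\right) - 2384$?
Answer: $- \frac{223240}{97} \approx -2301.4$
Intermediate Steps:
$y = - \frac{1}{97} \approx -0.010309$
$\left(y 43 + 83\right) - 2384 = \left(\left(- \frac{1}{97}\right) 43 + 83\right) - 2384 = \left(- \frac{43}{97} + 83\right) - 2384 = \frac{8008}{97} - 2384 = - \frac{223240}{97}$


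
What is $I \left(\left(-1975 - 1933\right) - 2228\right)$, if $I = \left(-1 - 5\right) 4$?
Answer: $147264$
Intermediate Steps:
$I = -24$ ($I = \left(-6\right) 4 = -24$)
$I \left(\left(-1975 - 1933\right) - 2228\right) = - 24 \left(\left(-1975 - 1933\right) - 2228\right) = - 24 \left(-3908 - 2228\right) = \left(-24\right) \left(-6136\right) = 147264$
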